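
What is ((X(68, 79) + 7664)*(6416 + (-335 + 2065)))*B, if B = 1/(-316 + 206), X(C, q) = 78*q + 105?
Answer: -56740963/55 ≈ -1.0317e+6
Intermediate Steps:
X(C, q) = 105 + 78*q
B = -1/110 (B = 1/(-110) = -1/110 ≈ -0.0090909)
((X(68, 79) + 7664)*(6416 + (-335 + 2065)))*B = (((105 + 78*79) + 7664)*(6416 + (-335 + 2065)))*(-1/110) = (((105 + 6162) + 7664)*(6416 + 1730))*(-1/110) = ((6267 + 7664)*8146)*(-1/110) = (13931*8146)*(-1/110) = 113481926*(-1/110) = -56740963/55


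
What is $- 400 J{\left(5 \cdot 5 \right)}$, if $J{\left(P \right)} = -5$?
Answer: $2000$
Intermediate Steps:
$- 400 J{\left(5 \cdot 5 \right)} = \left(-400\right) \left(-5\right) = 2000$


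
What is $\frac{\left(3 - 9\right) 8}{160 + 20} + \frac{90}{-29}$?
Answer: $- \frac{1466}{435} \approx -3.3701$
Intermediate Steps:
$\frac{\left(3 - 9\right) 8}{160 + 20} + \frac{90}{-29} = \frac{\left(-6\right) 8}{180} + 90 \left(- \frac{1}{29}\right) = \left(-48\right) \frac{1}{180} - \frac{90}{29} = - \frac{4}{15} - \frac{90}{29} = - \frac{1466}{435}$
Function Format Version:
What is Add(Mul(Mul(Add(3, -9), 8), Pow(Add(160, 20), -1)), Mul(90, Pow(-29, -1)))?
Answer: Rational(-1466, 435) ≈ -3.3701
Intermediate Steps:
Add(Mul(Mul(Add(3, -9), 8), Pow(Add(160, 20), -1)), Mul(90, Pow(-29, -1))) = Add(Mul(Mul(-6, 8), Pow(180, -1)), Mul(90, Rational(-1, 29))) = Add(Mul(-48, Rational(1, 180)), Rational(-90, 29)) = Add(Rational(-4, 15), Rational(-90, 29)) = Rational(-1466, 435)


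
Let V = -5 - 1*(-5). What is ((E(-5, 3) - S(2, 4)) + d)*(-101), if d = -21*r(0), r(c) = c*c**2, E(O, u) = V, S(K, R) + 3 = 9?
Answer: 606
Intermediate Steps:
S(K, R) = 6 (S(K, R) = -3 + 9 = 6)
V = 0 (V = -5 + 5 = 0)
E(O, u) = 0
r(c) = c**3
d = 0 (d = -21*0**3 = -21*0 = 0)
((E(-5, 3) - S(2, 4)) + d)*(-101) = ((0 - 1*6) + 0)*(-101) = ((0 - 6) + 0)*(-101) = (-6 + 0)*(-101) = -6*(-101) = 606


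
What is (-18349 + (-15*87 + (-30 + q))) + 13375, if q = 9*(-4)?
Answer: -6345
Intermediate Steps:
q = -36
(-18349 + (-15*87 + (-30 + q))) + 13375 = (-18349 + (-15*87 + (-30 - 36))) + 13375 = (-18349 + (-1305 - 66)) + 13375 = (-18349 - 1371) + 13375 = -19720 + 13375 = -6345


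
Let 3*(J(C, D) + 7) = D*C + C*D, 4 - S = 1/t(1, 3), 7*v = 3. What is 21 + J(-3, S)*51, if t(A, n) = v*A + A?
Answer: -3363/5 ≈ -672.60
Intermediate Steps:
v = 3/7 (v = (⅐)*3 = 3/7 ≈ 0.42857)
t(A, n) = 10*A/7 (t(A, n) = 3*A/7 + A = 10*A/7)
S = 33/10 (S = 4 - 1/((10/7)*1) = 4 - 1/10/7 = 4 - 7/10 = 33/10 ≈ 3.3000)
J(C, D) = -7 + 2*C*D/3 (J(C, D) = -7 + (D*C + C*D)/3 = -7 + (C*D + C*D)/3 = -7 + (2*C*D)/3 = -7 + 2*C*D/3)
21 + J(-3, S)*51 = 21 + (-7 + (⅔)*(-3)*(33/10))*51 = 21 + (-7 - 33/5)*51 = 21 - 68/5*51 = 21 - 3468/5 = -3363/5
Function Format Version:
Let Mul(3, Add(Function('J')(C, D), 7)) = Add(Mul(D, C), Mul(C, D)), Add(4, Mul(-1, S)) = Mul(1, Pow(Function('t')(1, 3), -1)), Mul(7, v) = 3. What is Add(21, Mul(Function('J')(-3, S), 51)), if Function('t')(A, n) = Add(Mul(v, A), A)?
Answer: Rational(-3363, 5) ≈ -672.60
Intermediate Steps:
v = Rational(3, 7) (v = Mul(Rational(1, 7), 3) = Rational(3, 7) ≈ 0.42857)
Function('t')(A, n) = Mul(Rational(10, 7), A) (Function('t')(A, n) = Add(Mul(Rational(3, 7), A), A) = Mul(Rational(10, 7), A))
S = Rational(33, 10) (S = Add(4, Mul(-1, Mul(1, Pow(Mul(Rational(10, 7), 1), -1)))) = Add(4, Mul(-1, Mul(1, Pow(Rational(10, 7), -1)))) = Add(4, Mul(-1, Mul(1, Rational(7, 10)))) = Add(4, Mul(-1, Rational(7, 10))) = Add(4, Rational(-7, 10)) = Rational(33, 10) ≈ 3.3000)
Function('J')(C, D) = Add(-7, Mul(Rational(2, 3), C, D)) (Function('J')(C, D) = Add(-7, Mul(Rational(1, 3), Add(Mul(D, C), Mul(C, D)))) = Add(-7, Mul(Rational(1, 3), Add(Mul(C, D), Mul(C, D)))) = Add(-7, Mul(Rational(1, 3), Mul(2, C, D))) = Add(-7, Mul(Rational(2, 3), C, D)))
Add(21, Mul(Function('J')(-3, S), 51)) = Add(21, Mul(Add(-7, Mul(Rational(2, 3), -3, Rational(33, 10))), 51)) = Add(21, Mul(Add(-7, Rational(-33, 5)), 51)) = Add(21, Mul(Rational(-68, 5), 51)) = Add(21, Rational(-3468, 5)) = Rational(-3363, 5)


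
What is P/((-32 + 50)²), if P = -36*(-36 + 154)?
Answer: -118/9 ≈ -13.111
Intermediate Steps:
P = -4248 (P = -36*118 = -4248)
P/((-32 + 50)²) = -4248/(-32 + 50)² = -4248/(18²) = -4248/324 = -4248*1/324 = -118/9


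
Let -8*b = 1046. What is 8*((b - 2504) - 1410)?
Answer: -32358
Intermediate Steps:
b = -523/4 (b = -⅛*1046 = -523/4 ≈ -130.75)
8*((b - 2504) - 1410) = 8*((-523/4 - 2504) - 1410) = 8*(-10539/4 - 1410) = 8*(-16179/4) = -32358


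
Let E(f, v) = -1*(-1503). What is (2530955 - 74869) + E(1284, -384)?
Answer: 2457589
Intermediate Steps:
E(f, v) = 1503
(2530955 - 74869) + E(1284, -384) = (2530955 - 74869) + 1503 = 2456086 + 1503 = 2457589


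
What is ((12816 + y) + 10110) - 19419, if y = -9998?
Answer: -6491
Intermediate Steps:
((12816 + y) + 10110) - 19419 = ((12816 - 9998) + 10110) - 19419 = (2818 + 10110) - 19419 = 12928 - 19419 = -6491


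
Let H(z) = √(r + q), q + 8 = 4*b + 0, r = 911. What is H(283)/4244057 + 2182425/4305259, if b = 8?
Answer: 311775/615037 + √935/4244057 ≈ 0.50693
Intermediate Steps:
q = 24 (q = -8 + (4*8 + 0) = -8 + (32 + 0) = -8 + 32 = 24)
H(z) = √935 (H(z) = √(911 + 24) = √935)
H(283)/4244057 + 2182425/4305259 = √935/4244057 + 2182425/4305259 = √935*(1/4244057) + 2182425*(1/4305259) = √935/4244057 + 311775/615037 = 311775/615037 + √935/4244057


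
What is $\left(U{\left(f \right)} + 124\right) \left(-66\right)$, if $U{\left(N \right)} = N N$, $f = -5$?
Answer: $-9834$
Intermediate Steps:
$U{\left(N \right)} = N^{2}$
$\left(U{\left(f \right)} + 124\right) \left(-66\right) = \left(\left(-5\right)^{2} + 124\right) \left(-66\right) = \left(25 + 124\right) \left(-66\right) = 149 \left(-66\right) = -9834$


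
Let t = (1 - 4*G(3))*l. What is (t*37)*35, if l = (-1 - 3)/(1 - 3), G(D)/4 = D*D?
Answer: -370370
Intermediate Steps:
G(D) = 4*D² (G(D) = 4*(D*D) = 4*D²)
l = 2 (l = -4/(-2) = -4*(-½) = 2)
t = -286 (t = (1 - 16*3²)*2 = (1 - 16*9)*2 = (1 - 4*36)*2 = (1 - 144)*2 = -143*2 = -286)
(t*37)*35 = -286*37*35 = -10582*35 = -370370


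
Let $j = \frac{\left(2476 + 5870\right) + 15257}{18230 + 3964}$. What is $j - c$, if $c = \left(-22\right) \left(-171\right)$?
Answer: $- \frac{83470225}{22194} \approx -3760.9$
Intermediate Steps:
$j = \frac{23603}{22194}$ ($j = \frac{8346 + 15257}{22194} = 23603 \cdot \frac{1}{22194} = \frac{23603}{22194} \approx 1.0635$)
$c = 3762$
$j - c = \frac{23603}{22194} - 3762 = - \frac{83470225}{22194}$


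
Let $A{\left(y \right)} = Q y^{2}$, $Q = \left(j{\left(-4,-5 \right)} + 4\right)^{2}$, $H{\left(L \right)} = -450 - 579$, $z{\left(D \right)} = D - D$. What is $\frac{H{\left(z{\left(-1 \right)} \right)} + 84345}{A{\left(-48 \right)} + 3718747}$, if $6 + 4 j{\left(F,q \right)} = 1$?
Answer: $\frac{83316}{3736171} \approx 0.0223$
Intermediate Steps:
$z{\left(D \right)} = 0$
$j{\left(F,q \right)} = - \frac{5}{4}$ ($j{\left(F,q \right)} = - \frac{3}{2} + \frac{1}{4} \cdot 1 = - \frac{3}{2} + \frac{1}{4} = - \frac{5}{4}$)
$H{\left(L \right)} = -1029$ ($H{\left(L \right)} = -450 - 579 = -1029$)
$Q = \frac{121}{16}$ ($Q = \left(- \frac{5}{4} + 4\right)^{2} = \left(\frac{11}{4}\right)^{2} = \frac{121}{16} \approx 7.5625$)
$A{\left(y \right)} = \frac{121 y^{2}}{16}$
$\frac{H{\left(z{\left(-1 \right)} \right)} + 84345}{A{\left(-48 \right)} + 3718747} = \frac{-1029 + 84345}{\frac{121 \left(-48\right)^{2}}{16} + 3718747} = \frac{83316}{\frac{121}{16} \cdot 2304 + 3718747} = \frac{83316}{17424 + 3718747} = \frac{83316}{3736171}$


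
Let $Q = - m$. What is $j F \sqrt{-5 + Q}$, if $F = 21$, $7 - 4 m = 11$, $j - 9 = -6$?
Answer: $126 i \approx 126.0 i$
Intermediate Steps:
$j = 3$ ($j = 9 - 6 = 3$)
$m = -1$ ($m = \frac{7}{4} - \frac{11}{4} = -1$)
$Q = 1$ ($Q = \left(-1\right) \left(-1\right) = 1$)
$j F \sqrt{-5 + Q} = 3 \cdot 21 \sqrt{-5 + 1} = 63 \sqrt{-4} = 63 \cdot 2 i = 126 i$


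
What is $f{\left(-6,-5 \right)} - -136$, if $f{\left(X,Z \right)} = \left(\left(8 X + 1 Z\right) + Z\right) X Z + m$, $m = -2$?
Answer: $-1606$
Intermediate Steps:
$f{\left(X,Z \right)} = -2 + X Z \left(2 Z + 8 X\right)$ ($f{\left(X,Z \right)} = \left(\left(8 X + 1 Z\right) + Z\right) X Z - 2 = \left(\left(8 X + Z\right) + Z\right) X Z - 2 = \left(\left(Z + 8 X\right) + Z\right) X Z - 2 = \left(2 Z + 8 X\right) X Z - 2 = X \left(2 Z + 8 X\right) Z - 2 = X Z \left(2 Z + 8 X\right) - 2 = -2 + X Z \left(2 Z + 8 X\right)$)
$f{\left(-6,-5 \right)} - -136 = \left(-2 + 2 \left(-6\right) \left(-5\right)^{2} + 8 \left(-5\right) \left(-6\right)^{2}\right) - -136 = \left(-2 + 2 \left(-6\right) 25 + 8 \left(-5\right) 36\right) + 136 = \left(-2 - 300 - 1440\right) + 136 = -1742 + 136 = -1606$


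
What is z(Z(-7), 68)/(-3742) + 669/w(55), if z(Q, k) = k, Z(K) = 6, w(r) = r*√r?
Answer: -34/1871 + 669*√55/3025 ≈ 1.6220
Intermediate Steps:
w(r) = r^(3/2)
z(Z(-7), 68)/(-3742) + 669/w(55) = 68/(-3742) + 669/(55^(3/2)) = 68*(-1/3742) + 669/((55*√55)) = -34/1871 + 669*(√55/3025) = -34/1871 + 669*√55/3025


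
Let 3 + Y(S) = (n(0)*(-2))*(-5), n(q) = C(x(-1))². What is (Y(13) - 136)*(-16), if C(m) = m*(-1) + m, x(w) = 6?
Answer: 2224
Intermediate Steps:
C(m) = 0 (C(m) = -m + m = 0)
n(q) = 0 (n(q) = 0² = 0)
Y(S) = -3 (Y(S) = -3 + (0*(-2))*(-5) = -3 + 0*(-5) = -3 + 0 = -3)
(Y(13) - 136)*(-16) = (-3 - 136)*(-16) = -139*(-16) = 2224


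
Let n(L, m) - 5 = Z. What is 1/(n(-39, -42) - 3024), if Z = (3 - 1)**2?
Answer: -1/3015 ≈ -0.00033167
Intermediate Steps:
Z = 4 (Z = 2**2 = 4)
n(L, m) = 9 (n(L, m) = 5 + 4 = 9)
1/(n(-39, -42) - 3024) = 1/(9 - 3024) = 1/(-3015) = -1/3015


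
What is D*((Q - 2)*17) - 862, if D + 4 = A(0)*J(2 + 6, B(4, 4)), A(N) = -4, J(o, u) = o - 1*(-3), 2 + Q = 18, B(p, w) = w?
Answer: -12286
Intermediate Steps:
Q = 16 (Q = -2 + 18 = 16)
J(o, u) = 3 + o (J(o, u) = o + 3 = 3 + o)
D = -48 (D = -4 - 4*(3 + (2 + 6)) = -4 - 4*(3 + 8) = -4 - 4*11 = -4 - 44 = -48)
D*((Q - 2)*17) - 862 = -48*(16 - 2)*17 - 862 = -672*17 - 862 = -48*238 - 862 = -11424 - 862 = -12286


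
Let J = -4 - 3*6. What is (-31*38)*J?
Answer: 25916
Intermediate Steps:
J = -22 (J = -4 - 18 = -22)
(-31*38)*J = -31*38*(-22) = -1178*(-22) = 25916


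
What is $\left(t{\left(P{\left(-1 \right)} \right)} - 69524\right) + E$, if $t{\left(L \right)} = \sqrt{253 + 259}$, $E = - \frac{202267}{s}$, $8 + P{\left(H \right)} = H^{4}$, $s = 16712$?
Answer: $- \frac{1162087355}{16712} + 16 \sqrt{2} \approx -69514.0$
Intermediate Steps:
$P{\left(H \right)} = -8 + H^{4}$
$E = - \frac{202267}{16712} \approx -12.103$
$t{\left(L \right)} = 16 \sqrt{2}$ ($t{\left(L \right)} = \sqrt{512} = 16 \sqrt{2}$)
$\left(t{\left(P{\left(-1 \right)} \right)} - 69524\right) + E = \left(16 \sqrt{2} - 69524\right) - \frac{202267}{16712} = \left(-69524 + 16 \sqrt{2}\right) - \frac{202267}{16712} = - \frac{1162087355}{16712} + 16 \sqrt{2}$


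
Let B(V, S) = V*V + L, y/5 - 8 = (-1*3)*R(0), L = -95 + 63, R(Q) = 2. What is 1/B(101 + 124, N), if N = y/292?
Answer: 1/50593 ≈ 1.9766e-5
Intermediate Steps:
L = -32
y = 10 (y = 40 + 5*(-1*3*2) = 40 + 5*(-3*2) = 40 + 5*(-6) = 40 - 30 = 10)
N = 5/146 (N = 10/292 = 10*(1/292) = 5/146 ≈ 0.034247)
B(V, S) = -32 + V**2 (B(V, S) = V*V - 32 = V**2 - 32 = -32 + V**2)
1/B(101 + 124, N) = 1/(-32 + (101 + 124)**2) = 1/(-32 + 225**2) = 1/(-32 + 50625) = 1/50593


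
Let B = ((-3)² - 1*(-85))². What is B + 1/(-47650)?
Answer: 421035399/47650 ≈ 8836.0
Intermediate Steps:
B = 8836 (B = (9 + 85)² = 94² = 8836)
B + 1/(-47650) = 8836 + 1/(-47650) = 8836 - 1/47650 = 421035399/47650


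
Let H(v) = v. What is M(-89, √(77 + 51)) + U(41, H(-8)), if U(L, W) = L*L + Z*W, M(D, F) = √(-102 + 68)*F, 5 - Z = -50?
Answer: 1241 + 16*I*√17 ≈ 1241.0 + 65.97*I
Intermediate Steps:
Z = 55 (Z = 5 - 1*(-50) = 5 + 50 = 55)
M(D, F) = I*F*√34 (M(D, F) = √(-34)*F = (I*√34)*F = I*F*√34)
U(L, W) = L² + 55*W (U(L, W) = L*L + 55*W = L² + 55*W)
M(-89, √(77 + 51)) + U(41, H(-8)) = I*√(77 + 51)*√34 + (41² + 55*(-8)) = I*√128*√34 + (1681 - 440) = I*(8*√2)*√34 + 1241 = 16*I*√17 + 1241 = 1241 + 16*I*√17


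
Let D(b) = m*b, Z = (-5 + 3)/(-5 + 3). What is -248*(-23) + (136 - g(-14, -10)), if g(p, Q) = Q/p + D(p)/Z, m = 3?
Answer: 41169/7 ≈ 5881.3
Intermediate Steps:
Z = 1 (Z = -2/(-2) = -2*(-1/2) = 1)
D(b) = 3*b
g(p, Q) = 3*p + Q/p (g(p, Q) = Q/p + (3*p)/1 = Q/p + (3*p)*1 = Q/p + 3*p = 3*p + Q/p)
-248*(-23) + (136 - g(-14, -10)) = -248*(-23) + (136 - (3*(-14) - 10/(-14))) = 5704 + (136 - (-42 - 10*(-1/14))) = 5704 + (136 - (-42 + 5/7)) = 5704 + (136 - 1*(-289/7)) = 5704 + (136 + 289/7) = 5704 + 1241/7 = 41169/7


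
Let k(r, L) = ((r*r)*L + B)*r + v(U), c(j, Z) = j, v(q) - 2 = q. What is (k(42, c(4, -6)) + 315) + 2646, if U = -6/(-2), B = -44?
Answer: 297470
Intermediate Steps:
U = 3 (U = -6*(-1/2) = 3)
v(q) = 2 + q
k(r, L) = 5 + r*(-44 + L*r**2) (k(r, L) = ((r*r)*L - 44)*r + (2 + 3) = (r**2*L - 44)*r + 5 = (L*r**2 - 44)*r + 5 = (-44 + L*r**2)*r + 5 = r*(-44 + L*r**2) + 5 = 5 + r*(-44 + L*r**2))
(k(42, c(4, -6)) + 315) + 2646 = ((5 - 44*42 + 4*42**3) + 315) + 2646 = ((5 - 1848 + 4*74088) + 315) + 2646 = ((5 - 1848 + 296352) + 315) + 2646 = (294509 + 315) + 2646 = 294824 + 2646 = 297470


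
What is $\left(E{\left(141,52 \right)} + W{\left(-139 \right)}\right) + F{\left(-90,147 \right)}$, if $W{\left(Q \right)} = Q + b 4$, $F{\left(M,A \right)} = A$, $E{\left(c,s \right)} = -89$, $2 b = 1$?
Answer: $-79$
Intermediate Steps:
$b = \frac{1}{2}$ ($b = \frac{1}{2} \cdot 1 = \frac{1}{2} \approx 0.5$)
$W{\left(Q \right)} = 2 + Q$ ($W{\left(Q \right)} = Q + \frac{1}{2} \cdot 4 = Q + 2 = 2 + Q$)
$\left(E{\left(141,52 \right)} + W{\left(-139 \right)}\right) + F{\left(-90,147 \right)} = \left(-89 + \left(2 - 139\right)\right) + 147 = \left(-89 - 137\right) + 147 = -226 + 147 = -79$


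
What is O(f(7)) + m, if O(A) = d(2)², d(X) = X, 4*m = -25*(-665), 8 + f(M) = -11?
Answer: 16641/4 ≈ 4160.3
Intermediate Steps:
f(M) = -19 (f(M) = -8 - 11 = -19)
m = 16625/4 (m = (-25*(-665))/4 = (¼)*16625 = 16625/4 ≈ 4156.3)
O(A) = 4 (O(A) = 2² = 4)
O(f(7)) + m = 4 + 16625/4 = 16641/4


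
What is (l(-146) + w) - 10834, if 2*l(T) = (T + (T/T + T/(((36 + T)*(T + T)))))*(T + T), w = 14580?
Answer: 2740833/110 ≈ 24917.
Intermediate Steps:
l(T) = T*(1 + T + 1/(2*(36 + T))) (l(T) = ((T + (T/T + T/(((36 + T)*(T + T)))))*(T + T))/2 = ((T + (1 + T/(((36 + T)*(2*T)))))*(2*T))/2 = ((T + (1 + T/((2*T*(36 + T)))))*(2*T))/2 = ((T + (1 + T*(1/(2*T*(36 + T)))))*(2*T))/2 = ((T + (1 + 1/(2*(36 + T))))*(2*T))/2 = ((1 + T + 1/(2*(36 + T)))*(2*T))/2 = (2*T*(1 + T + 1/(2*(36 + T))))/2 = T*(1 + T + 1/(2*(36 + T))))
(l(-146) + w) - 10834 = ((½)*(-146)*(73 + 2*(-146)² + 74*(-146))/(36 - 146) + 14580) - 10834 = ((½)*(-146)*(73 + 2*21316 - 10804)/(-110) + 14580) - 10834 = ((½)*(-146)*(-1/110)*(73 + 42632 - 10804) + 14580) - 10834 = ((½)*(-146)*(-1/110)*31901 + 14580) - 10834 = (2328773/110 + 14580) - 10834 = 3932573/110 - 10834 = 2740833/110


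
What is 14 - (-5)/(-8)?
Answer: 107/8 ≈ 13.375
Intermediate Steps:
14 - (-5)/(-8) = 14 - (-5)*(-1)/8 = 14 - 5*⅛ = 14 - 5/8 = 107/8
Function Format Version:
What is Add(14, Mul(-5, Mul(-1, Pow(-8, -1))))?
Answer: Rational(107, 8) ≈ 13.375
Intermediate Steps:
Add(14, Mul(-5, Mul(-1, Pow(-8, -1)))) = Add(14, Mul(-5, Mul(-1, Rational(-1, 8)))) = Add(14, Mul(-5, Rational(1, 8))) = Add(14, Rational(-5, 8)) = Rational(107, 8)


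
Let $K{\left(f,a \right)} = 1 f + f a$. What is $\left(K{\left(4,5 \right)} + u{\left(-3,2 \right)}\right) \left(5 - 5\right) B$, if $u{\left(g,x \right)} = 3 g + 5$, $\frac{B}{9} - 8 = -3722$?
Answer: $0$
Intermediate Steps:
$B = -33426$ ($B = 72 + 9 \left(-3722\right) = 72 - 33498 = -33426$)
$K{\left(f,a \right)} = f + a f$
$u{\left(g,x \right)} = 5 + 3 g$
$\left(K{\left(4,5 \right)} + u{\left(-3,2 \right)}\right) \left(5 - 5\right) B = \left(4 \left(1 + 5\right) + \left(5 + 3 \left(-3\right)\right)\right) \left(5 - 5\right) \left(-33426\right) = \left(4 \cdot 6 + \left(5 - 9\right)\right) 0 \left(-33426\right) = \left(24 - 4\right) 0 \left(-33426\right) = 20 \cdot 0 \left(-33426\right) = 0 \left(-33426\right) = 0$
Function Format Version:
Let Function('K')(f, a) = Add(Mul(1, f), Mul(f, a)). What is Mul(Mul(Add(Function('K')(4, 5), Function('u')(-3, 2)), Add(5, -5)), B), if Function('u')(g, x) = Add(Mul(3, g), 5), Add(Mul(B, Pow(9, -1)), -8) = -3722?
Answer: 0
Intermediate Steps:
B = -33426 (B = Add(72, Mul(9, -3722)) = Add(72, -33498) = -33426)
Function('K')(f, a) = Add(f, Mul(a, f))
Function('u')(g, x) = Add(5, Mul(3, g))
Mul(Mul(Add(Function('K')(4, 5), Function('u')(-3, 2)), Add(5, -5)), B) = Mul(Mul(Add(Mul(4, Add(1, 5)), Add(5, Mul(3, -3))), Add(5, -5)), -33426) = Mul(Mul(Add(Mul(4, 6), Add(5, -9)), 0), -33426) = Mul(Mul(Add(24, -4), 0), -33426) = Mul(Mul(20, 0), -33426) = Mul(0, -33426) = 0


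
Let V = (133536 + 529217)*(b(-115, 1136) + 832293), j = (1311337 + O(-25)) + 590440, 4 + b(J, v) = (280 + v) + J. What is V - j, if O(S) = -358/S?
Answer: 13811559286967/25 ≈ 5.5246e+11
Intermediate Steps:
b(J, v) = 276 + J + v (b(J, v) = -4 + ((280 + v) + J) = -4 + (280 + J + v) = 276 + J + v)
j = 47544783/25 (j = (1311337 - 358/(-25)) + 590440 = (1311337 - 358*(-1/25)) + 590440 = (1311337 + 358/25) + 590440 = 32783783/25 + 590440 = 47544783/25 ≈ 1.9018e+6)
V = 552464273270 (V = (133536 + 529217)*((276 - 115 + 1136) + 832293) = 662753*(1297 + 832293) = 662753*833590 = 552464273270)
V - j = 552464273270 - 1*47544783/25 = 552464273270 - 47544783/25 = 13811559286967/25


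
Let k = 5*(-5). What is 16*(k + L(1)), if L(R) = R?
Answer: -384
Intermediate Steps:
k = -25
16*(k + L(1)) = 16*(-25 + 1) = 16*(-24) = -384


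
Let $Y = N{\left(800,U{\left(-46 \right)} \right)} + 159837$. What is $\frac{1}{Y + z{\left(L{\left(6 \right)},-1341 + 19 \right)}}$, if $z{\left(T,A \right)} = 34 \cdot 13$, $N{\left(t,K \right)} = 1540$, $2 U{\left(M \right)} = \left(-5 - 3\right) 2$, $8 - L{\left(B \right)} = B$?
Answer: $\frac{1}{161819} \approx 6.1797 \cdot 10^{-6}$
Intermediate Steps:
$L{\left(B \right)} = 8 - B$
$U{\left(M \right)} = -8$ ($U{\left(M \right)} = \frac{\left(-5 - 3\right) 2}{2} = \frac{\left(-8\right) 2}{2} = \frac{1}{2} \left(-16\right) = -8$)
$z{\left(T,A \right)} = 442$
$Y = 161377$ ($Y = 1540 + 159837 = 161377$)
$\frac{1}{Y + z{\left(L{\left(6 \right)},-1341 + 19 \right)}} = \frac{1}{161377 + 442} = \frac{1}{161819}$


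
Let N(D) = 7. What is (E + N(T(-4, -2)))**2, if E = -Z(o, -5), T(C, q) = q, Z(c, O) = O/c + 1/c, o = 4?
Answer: 64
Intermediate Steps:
Z(c, O) = 1/c + O/c (Z(c, O) = O/c + 1/c = 1/c + O/c)
E = 1 (E = -(1 - 5)/4 = -(-4)/4 = -1*(-1) = 1)
(E + N(T(-4, -2)))**2 = (1 + 7)**2 = 8**2 = 64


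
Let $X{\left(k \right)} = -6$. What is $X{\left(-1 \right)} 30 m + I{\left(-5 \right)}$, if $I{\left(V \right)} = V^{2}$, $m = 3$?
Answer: $-515$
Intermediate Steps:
$X{\left(-1 \right)} 30 m + I{\left(-5 \right)} = - 6 \cdot 30 \cdot 3 + \left(-5\right)^{2} = \left(-6\right) 90 + 25 = -540 + 25 = -515$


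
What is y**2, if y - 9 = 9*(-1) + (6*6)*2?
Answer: 5184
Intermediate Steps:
y = 72 (y = 9 + (9*(-1) + (6*6)*2) = 9 + (-9 + 36*2) = 9 + (-9 + 72) = 9 + 63 = 72)
y**2 = 72**2 = 5184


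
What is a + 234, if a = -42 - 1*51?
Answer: 141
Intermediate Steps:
a = -93 (a = -42 - 51 = -93)
a + 234 = -93 + 234 = 141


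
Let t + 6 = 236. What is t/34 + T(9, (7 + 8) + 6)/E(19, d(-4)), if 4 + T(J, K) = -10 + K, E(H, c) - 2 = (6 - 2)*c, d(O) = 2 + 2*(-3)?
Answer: 213/34 ≈ 6.2647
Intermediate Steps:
t = 230 (t = -6 + 236 = 230)
d(O) = -4 (d(O) = 2 - 6 = -4)
E(H, c) = 2 + 4*c (E(H, c) = 2 + (6 - 2)*c = 2 + 4*c)
T(J, K) = -14 + K (T(J, K) = -4 + (-10 + K) = -14 + K)
t/34 + T(9, (7 + 8) + 6)/E(19, d(-4)) = 230/34 + (-14 + ((7 + 8) + 6))/(2 + 4*(-4)) = 230*(1/34) + (-14 + (15 + 6))/(2 - 16) = 115/17 + (-14 + 21)/(-14) = 115/17 + 7*(-1/14) = 115/17 - ½ = 213/34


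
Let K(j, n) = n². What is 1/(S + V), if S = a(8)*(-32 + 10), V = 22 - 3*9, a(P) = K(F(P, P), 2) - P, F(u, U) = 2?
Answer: 1/83 ≈ 0.012048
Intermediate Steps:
a(P) = 4 - P (a(P) = 2² - P = 4 - P)
V = -5 (V = 22 - 27 = -5)
S = 88 (S = (4 - 1*8)*(-32 + 10) = (4 - 8)*(-22) = -4*(-22) = 88)
1/(S + V) = 1/(88 - 5) = 1/83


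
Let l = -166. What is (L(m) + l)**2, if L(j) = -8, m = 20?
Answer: 30276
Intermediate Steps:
(L(m) + l)**2 = (-8 - 166)**2 = (-174)**2 = 30276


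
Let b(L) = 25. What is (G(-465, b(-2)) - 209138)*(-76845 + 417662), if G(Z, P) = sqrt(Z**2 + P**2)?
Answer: -71277785746 + 1704085*sqrt(8674) ≈ -7.1119e+10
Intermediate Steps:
G(Z, P) = sqrt(P**2 + Z**2)
(G(-465, b(-2)) - 209138)*(-76845 + 417662) = (sqrt(25**2 + (-465)**2) - 209138)*(-76845 + 417662) = (sqrt(625 + 216225) - 209138)*340817 = (sqrt(216850) - 209138)*340817 = (5*sqrt(8674) - 209138)*340817 = (-209138 + 5*sqrt(8674))*340817 = -71277785746 + 1704085*sqrt(8674)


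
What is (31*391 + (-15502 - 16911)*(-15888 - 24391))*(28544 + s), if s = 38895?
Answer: 88046695893772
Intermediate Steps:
(31*391 + (-15502 - 16911)*(-15888 - 24391))*(28544 + s) = (31*391 + (-15502 - 16911)*(-15888 - 24391))*(28544 + 38895) = (12121 - 32413*(-40279))*67439 = (12121 + 1305563227)*67439 = 1305575348*67439 = 88046695893772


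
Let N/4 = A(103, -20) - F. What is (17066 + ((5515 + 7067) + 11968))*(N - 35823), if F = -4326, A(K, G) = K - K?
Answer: -770686704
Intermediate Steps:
A(K, G) = 0
N = 17304 (N = 4*(0 - 1*(-4326)) = 4*(0 + 4326) = 4*4326 = 17304)
(17066 + ((5515 + 7067) + 11968))*(N - 35823) = (17066 + ((5515 + 7067) + 11968))*(17304 - 35823) = (17066 + (12582 + 11968))*(-18519) = (17066 + 24550)*(-18519) = 41616*(-18519) = -770686704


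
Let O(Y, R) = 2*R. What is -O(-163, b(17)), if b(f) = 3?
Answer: -6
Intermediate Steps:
-O(-163, b(17)) = -2*3 = -1*6 = -6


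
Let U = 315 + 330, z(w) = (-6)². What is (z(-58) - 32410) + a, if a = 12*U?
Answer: -24634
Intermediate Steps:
z(w) = 36
U = 645
a = 7740 (a = 12*645 = 7740)
(z(-58) - 32410) + a = (36 - 32410) + 7740 = -32374 + 7740 = -24634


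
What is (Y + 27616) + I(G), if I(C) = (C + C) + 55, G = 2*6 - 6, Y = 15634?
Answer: 43317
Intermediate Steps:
G = 6 (G = 12 - 6 = 6)
I(C) = 55 + 2*C (I(C) = 2*C + 55 = 55 + 2*C)
(Y + 27616) + I(G) = (15634 + 27616) + (55 + 2*6) = 43250 + (55 + 12) = 43250 + 67 = 43317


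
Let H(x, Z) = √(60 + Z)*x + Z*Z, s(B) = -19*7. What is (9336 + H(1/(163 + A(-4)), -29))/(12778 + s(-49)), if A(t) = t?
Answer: 10177/12645 + √31/2010555 ≈ 0.80483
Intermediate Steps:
s(B) = -133
H(x, Z) = Z² + x*√(60 + Z) (H(x, Z) = x*√(60 + Z) + Z² = Z² + x*√(60 + Z))
(9336 + H(1/(163 + A(-4)), -29))/(12778 + s(-49)) = (9336 + ((-29)² + √(60 - 29)/(163 - 4)))/(12778 - 133) = (9336 + (841 + √31/159))/12645 = (9336 + (841 + √31/159))*(1/12645) = (10177 + √31/159)*(1/12645) = 10177/12645 + √31/2010555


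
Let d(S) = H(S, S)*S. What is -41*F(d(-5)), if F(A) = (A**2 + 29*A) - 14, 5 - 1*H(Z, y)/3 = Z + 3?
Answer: -326606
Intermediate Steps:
H(Z, y) = 6 - 3*Z (H(Z, y) = 15 - 3*(Z + 3) = 15 - 3*(3 + Z) = 15 + (-9 - 3*Z) = 6 - 3*Z)
d(S) = S*(6 - 3*S) (d(S) = (6 - 3*S)*S = S*(6 - 3*S))
F(A) = -14 + A**2 + 29*A
-41*F(d(-5)) = -41*(-14 + (3*(-5)*(2 - 1*(-5)))**2 + 29*(3*(-5)*(2 - 1*(-5)))) = -41*(-14 + (3*(-5)*(2 + 5))**2 + 29*(3*(-5)*(2 + 5))) = -41*(-14 + (3*(-5)*7)**2 + 29*(3*(-5)*7)) = -41*(-14 + (-105)**2 + 29*(-105)) = -41*(-14 + 11025 - 3045) = -41*7966 = -326606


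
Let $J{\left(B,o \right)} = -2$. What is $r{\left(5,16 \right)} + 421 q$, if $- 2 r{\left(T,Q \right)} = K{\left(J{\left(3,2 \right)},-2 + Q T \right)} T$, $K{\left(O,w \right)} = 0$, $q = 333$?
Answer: $140193$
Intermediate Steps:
$r{\left(T,Q \right)} = 0$ ($r{\left(T,Q \right)} = - \frac{0 T}{2} = \left(- \frac{1}{2}\right) 0 = 0$)
$r{\left(5,16 \right)} + 421 q = 0 + 421 \cdot 333 = 0 + 140193 = 140193$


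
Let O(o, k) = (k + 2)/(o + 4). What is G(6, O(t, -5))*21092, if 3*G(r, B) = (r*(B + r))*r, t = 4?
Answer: 1423710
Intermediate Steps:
O(o, k) = (2 + k)/(4 + o)
G(r, B) = r²*(B + r)/3 (G(r, B) = ((r*(B + r))*r)/3 = (r²*(B + r))/3 = r²*(B + r)/3)
G(6, O(t, -5))*21092 = ((⅓)*6²*((2 - 5)/(4 + 4) + 6))*21092 = ((⅓)*36*(-3/8 + 6))*21092 = ((⅓)*36*(45/8))*21092 = (135/2)*21092 = 1423710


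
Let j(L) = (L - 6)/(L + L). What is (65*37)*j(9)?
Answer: 2405/6 ≈ 400.83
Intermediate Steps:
j(L) = (-6 + L)/(2*L) (j(L) = (-6 + L)/((2*L)) = (-6 + L)*(1/(2*L)) = (-6 + L)/(2*L))
(65*37)*j(9) = (65*37)*((1/2)*(-6 + 9)/9) = 2405*((1/2)*(1/9)*3) = 2405*(1/6) = 2405/6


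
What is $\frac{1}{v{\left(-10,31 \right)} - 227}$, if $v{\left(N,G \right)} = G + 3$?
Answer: $- \frac{1}{193} \approx -0.0051813$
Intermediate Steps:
$v{\left(N,G \right)} = 3 + G$
$\frac{1}{v{\left(-10,31 \right)} - 227} = \frac{1}{\left(3 + 31\right) - 227} = \frac{1}{34 - 227} = \frac{1}{-193} = - \frac{1}{193}$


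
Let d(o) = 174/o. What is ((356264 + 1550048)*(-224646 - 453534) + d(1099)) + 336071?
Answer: -1420811747361637/1099 ≈ -1.2928e+12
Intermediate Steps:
((356264 + 1550048)*(-224646 - 453534) + d(1099)) + 336071 = ((356264 + 1550048)*(-224646 - 453534) + 174/1099) + 336071 = (1906312*(-678180) + 174*(1/1099)) + 336071 = (-1292822672160 + 174/1099) + 336071 = -1420812116703666/1099 + 336071 = -1420811747361637/1099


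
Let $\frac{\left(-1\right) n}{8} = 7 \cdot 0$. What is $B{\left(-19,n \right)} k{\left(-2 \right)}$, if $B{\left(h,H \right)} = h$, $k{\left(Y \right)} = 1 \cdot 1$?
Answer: $-19$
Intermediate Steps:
$n = 0$ ($n = - 8 \cdot 7 \cdot 0 = \left(-8\right) 0 = 0$)
$k{\left(Y \right)} = 1$
$B{\left(-19,n \right)} k{\left(-2 \right)} = \left(-19\right) 1 = -19$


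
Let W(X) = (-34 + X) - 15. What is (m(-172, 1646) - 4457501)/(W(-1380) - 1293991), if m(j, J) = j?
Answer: 4457673/1295420 ≈ 3.4411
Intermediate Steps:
W(X) = -49 + X
(m(-172, 1646) - 4457501)/(W(-1380) - 1293991) = (-172 - 4457501)/((-49 - 1380) - 1293991) = -4457673/(-1429 - 1293991) = -4457673/(-1295420) = -4457673*(-1/1295420) = 4457673/1295420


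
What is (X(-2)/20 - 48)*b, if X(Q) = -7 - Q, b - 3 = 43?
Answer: -4439/2 ≈ -2219.5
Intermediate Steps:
b = 46 (b = 3 + 43 = 46)
(X(-2)/20 - 48)*b = ((-7 - 1*(-2))/20 - 48)*46 = ((-7 + 2)*(1/20) - 48)*46 = (-5*1/20 - 48)*46 = (-¼ - 48)*46 = -193/4*46 = -4439/2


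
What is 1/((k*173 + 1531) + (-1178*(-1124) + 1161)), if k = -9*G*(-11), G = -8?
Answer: 1/1189748 ≈ 8.4051e-7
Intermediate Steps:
k = -792 (k = -9*(-8)*(-11) = 72*(-11) = -792)
1/((k*173 + 1531) + (-1178*(-1124) + 1161)) = 1/((-792*173 + 1531) + (-1178*(-1124) + 1161)) = 1/((-137016 + 1531) + (1324072 + 1161)) = 1/(-135485 + 1325233) = 1/1189748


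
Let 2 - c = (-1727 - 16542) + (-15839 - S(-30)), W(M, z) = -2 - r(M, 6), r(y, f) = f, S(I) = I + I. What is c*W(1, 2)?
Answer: -272400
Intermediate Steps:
S(I) = 2*I
W(M, z) = -8 (W(M, z) = -2 - 1*6 = -2 - 6 = -8)
c = 34050 (c = 2 - ((-1727 - 16542) + (-15839 - 2*(-30))) = 2 - (-18269 + (-15839 - 1*(-60))) = 2 - (-18269 + (-15839 + 60)) = 2 - (-18269 - 15779) = 2 - 1*(-34048) = 2 + 34048 = 34050)
c*W(1, 2) = 34050*(-8) = -272400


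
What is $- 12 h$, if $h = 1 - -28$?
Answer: $-348$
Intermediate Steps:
$h = 29$ ($h = 1 + 28 = 29$)
$- 12 h = \left(-12\right) 29 = -348$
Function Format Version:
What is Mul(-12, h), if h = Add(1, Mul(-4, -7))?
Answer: -348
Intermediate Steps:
h = 29 (h = Add(1, 28) = 29)
Mul(-12, h) = Mul(-12, 29) = -348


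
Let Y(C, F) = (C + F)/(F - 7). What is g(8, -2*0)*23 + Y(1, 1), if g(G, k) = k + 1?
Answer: 68/3 ≈ 22.667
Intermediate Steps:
Y(C, F) = (C + F)/(-7 + F)
g(G, k) = 1 + k
g(8, -2*0)*23 + Y(1, 1) = (1 - 2*0)*23 + (1 + 1)/(-7 + 1) = (1 + 0)*23 + 2/(-6) = 1*23 - ⅙*2 = 23 - ⅓ = 68/3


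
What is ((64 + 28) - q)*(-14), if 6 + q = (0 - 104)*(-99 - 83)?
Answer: 263620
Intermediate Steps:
q = 18922 (q = -6 + (0 - 104)*(-99 - 83) = -6 - 104*(-182) = -6 + 18928 = 18922)
((64 + 28) - q)*(-14) = ((64 + 28) - 1*18922)*(-14) = (92 - 18922)*(-14) = -18830*(-14) = 263620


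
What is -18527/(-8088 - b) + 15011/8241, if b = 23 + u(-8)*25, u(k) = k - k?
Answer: 274435228/66842751 ≈ 4.1057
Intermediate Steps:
u(k) = 0
b = 23 (b = 23 + 0*25 = 23 + 0 = 23)
-18527/(-8088 - b) + 15011/8241 = -18527/(-8088 - 1*23) + 15011/8241 = -18527/(-8088 - 23) + 15011*(1/8241) = -18527/(-8111) + 15011/8241 = -18527*(-1/8111) + 15011/8241 = 18527/8111 + 15011/8241 = 274435228/66842751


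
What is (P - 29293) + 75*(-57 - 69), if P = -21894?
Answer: -60637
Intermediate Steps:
(P - 29293) + 75*(-57 - 69) = (-21894 - 29293) + 75*(-57 - 69) = -51187 + 75*(-126) = -51187 - 9450 = -60637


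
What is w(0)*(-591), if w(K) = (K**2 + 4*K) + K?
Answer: 0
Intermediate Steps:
w(K) = K**2 + 5*K
w(0)*(-591) = (0*(5 + 0))*(-591) = (0*5)*(-591) = 0*(-591) = 0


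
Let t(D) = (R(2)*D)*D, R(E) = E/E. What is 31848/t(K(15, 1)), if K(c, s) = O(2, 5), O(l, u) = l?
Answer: 7962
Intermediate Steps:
R(E) = 1
K(c, s) = 2
t(D) = D² (t(D) = (1*D)*D = D*D = D²)
31848/t(K(15, 1)) = 31848/(2²) = 31848/4 = 31848*(¼) = 7962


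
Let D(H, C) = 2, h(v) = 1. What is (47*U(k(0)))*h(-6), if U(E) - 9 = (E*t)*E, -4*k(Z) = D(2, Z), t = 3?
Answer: 1833/4 ≈ 458.25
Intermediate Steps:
k(Z) = -1/2 (k(Z) = -1/4*2 = -1/2)
U(E) = 9 + 3*E**2 (U(E) = 9 + (E*3)*E = 9 + (3*E)*E = 9 + 3*E**2)
(47*U(k(0)))*h(-6) = (47*(9 + 3*(-1/2)**2))*1 = (47*(9 + 3*(1/4)))*1 = (47*(9 + 3/4))*1 = (47*(39/4))*1 = (1833/4)*1 = 1833/4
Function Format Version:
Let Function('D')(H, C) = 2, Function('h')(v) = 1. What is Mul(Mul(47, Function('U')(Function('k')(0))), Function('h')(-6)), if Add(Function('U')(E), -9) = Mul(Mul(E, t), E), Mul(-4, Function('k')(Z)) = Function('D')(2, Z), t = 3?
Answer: Rational(1833, 4) ≈ 458.25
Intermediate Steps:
Function('k')(Z) = Rational(-1, 2) (Function('k')(Z) = Mul(Rational(-1, 4), 2) = Rational(-1, 2))
Function('U')(E) = Add(9, Mul(3, Pow(E, 2))) (Function('U')(E) = Add(9, Mul(Mul(E, 3), E)) = Add(9, Mul(Mul(3, E), E)) = Add(9, Mul(3, Pow(E, 2))))
Mul(Mul(47, Function('U')(Function('k')(0))), Function('h')(-6)) = Mul(Mul(47, Add(9, Mul(3, Pow(Rational(-1, 2), 2)))), 1) = Mul(Mul(47, Add(9, Mul(3, Rational(1, 4)))), 1) = Mul(Mul(47, Add(9, Rational(3, 4))), 1) = Mul(Mul(47, Rational(39, 4)), 1) = Mul(Rational(1833, 4), 1) = Rational(1833, 4)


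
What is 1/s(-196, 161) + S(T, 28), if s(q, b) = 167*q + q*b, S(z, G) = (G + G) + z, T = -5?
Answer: 3278687/64288 ≈ 51.000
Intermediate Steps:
S(z, G) = z + 2*G (S(z, G) = 2*G + z = z + 2*G)
s(q, b) = 167*q + b*q
1/s(-196, 161) + S(T, 28) = 1/(-196*(167 + 161)) + (-5 + 2*28) = 1/(-196*328) + (-5 + 56) = 1/(-64288) + 51 = -1/64288 + 51 = 3278687/64288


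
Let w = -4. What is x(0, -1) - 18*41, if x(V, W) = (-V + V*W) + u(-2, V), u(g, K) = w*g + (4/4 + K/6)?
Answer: -729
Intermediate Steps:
u(g, K) = 1 - 4*g + K/6 (u(g, K) = -4*g + (4/4 + K/6) = -4*g + (4*(1/4) + K*(1/6)) = -4*g + (1 + K/6) = 1 - 4*g + K/6)
x(V, W) = 9 - 5*V/6 + V*W (x(V, W) = (-V + V*W) + (1 - 4*(-2) + V/6) = (-V + V*W) + (1 + 8 + V/6) = (-V + V*W) + (9 + V/6) = 9 - 5*V/6 + V*W)
x(0, -1) - 18*41 = (9 - 5/6*0 + 0*(-1)) - 18*41 = (9 + 0 + 0) - 738 = 9 - 738 = -729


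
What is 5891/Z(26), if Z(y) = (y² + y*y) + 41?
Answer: 5891/1393 ≈ 4.2290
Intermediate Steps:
Z(y) = 41 + 2*y² (Z(y) = (y² + y²) + 41 = 2*y² + 41 = 41 + 2*y²)
5891/Z(26) = 5891/(41 + 2*26²) = 5891/(41 + 2*676) = 5891/(41 + 1352) = 5891/1393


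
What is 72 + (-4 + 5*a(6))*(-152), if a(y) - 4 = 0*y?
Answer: -2360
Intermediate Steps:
a(y) = 4 (a(y) = 4 + 0*y = 4 + 0 = 4)
72 + (-4 + 5*a(6))*(-152) = 72 + (-4 + 5*4)*(-152) = 72 + (-4 + 20)*(-152) = 72 + 16*(-152) = 72 - 2432 = -2360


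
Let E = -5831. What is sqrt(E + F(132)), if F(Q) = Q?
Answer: I*sqrt(5699) ≈ 75.492*I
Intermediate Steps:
sqrt(E + F(132)) = sqrt(-5831 + 132) = sqrt(-5699) = I*sqrt(5699)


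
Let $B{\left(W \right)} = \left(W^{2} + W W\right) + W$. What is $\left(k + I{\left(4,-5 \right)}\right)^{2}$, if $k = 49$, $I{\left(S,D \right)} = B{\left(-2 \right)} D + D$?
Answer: $196$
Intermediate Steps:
$B{\left(W \right)} = W + 2 W^{2}$ ($B{\left(W \right)} = \left(W^{2} + W^{2}\right) + W = 2 W^{2} + W = W + 2 W^{2}$)
$I{\left(S,D \right)} = 7 D$ ($I{\left(S,D \right)} = - 2 \left(1 + 2 \left(-2\right)\right) D + D = - 2 \left(1 - 4\right) D + D = \left(-2\right) \left(-3\right) D + D = 6 D + D = 7 D$)
$\left(k + I{\left(4,-5 \right)}\right)^{2} = \left(49 + 7 \left(-5\right)\right)^{2} = \left(49 - 35\right)^{2} = 14^{2} = 196$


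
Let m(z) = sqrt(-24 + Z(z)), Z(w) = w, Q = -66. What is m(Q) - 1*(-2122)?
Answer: 2122 + 3*I*sqrt(10) ≈ 2122.0 + 9.4868*I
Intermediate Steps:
m(z) = sqrt(-24 + z)
m(Q) - 1*(-2122) = sqrt(-24 - 66) - 1*(-2122) = sqrt(-90) + 2122 = 3*I*sqrt(10) + 2122 = 2122 + 3*I*sqrt(10)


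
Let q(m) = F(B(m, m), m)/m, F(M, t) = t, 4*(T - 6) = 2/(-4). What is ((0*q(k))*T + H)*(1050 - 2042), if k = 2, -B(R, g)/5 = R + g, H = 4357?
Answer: -4322144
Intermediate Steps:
B(R, g) = -5*R - 5*g (B(R, g) = -5*(R + g) = -5*R - 5*g)
T = 47/8 (T = 6 + (2/(-4))/4 = 6 + (2*(-¼))/4 = 6 + (¼)*(-½) = 6 - ⅛ = 47/8 ≈ 5.8750)
q(m) = 1 (q(m) = m/m = 1)
((0*q(k))*T + H)*(1050 - 2042) = ((0*1)*(47/8) + 4357)*(1050 - 2042) = (0*(47/8) + 4357)*(-992) = (0 + 4357)*(-992) = 4357*(-992) = -4322144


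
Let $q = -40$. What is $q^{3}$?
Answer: $-64000$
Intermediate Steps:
$q^{3} = \left(-40\right)^{3} = -64000$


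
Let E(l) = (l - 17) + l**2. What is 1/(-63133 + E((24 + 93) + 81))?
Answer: -1/23748 ≈ -4.2109e-5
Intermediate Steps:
E(l) = -17 + l + l**2 (E(l) = (-17 + l) + l**2 = -17 + l + l**2)
1/(-63133 + E((24 + 93) + 81)) = 1/(-63133 + (-17 + ((24 + 93) + 81) + ((24 + 93) + 81)**2)) = 1/(-63133 + (-17 + (117 + 81) + (117 + 81)**2)) = 1/(-63133 + (-17 + 198 + 198**2)) = 1/(-63133 + (-17 + 198 + 39204)) = 1/(-63133 + 39385) = 1/(-23748) = -1/23748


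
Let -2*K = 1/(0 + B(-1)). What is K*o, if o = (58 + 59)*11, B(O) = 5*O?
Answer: 1287/10 ≈ 128.70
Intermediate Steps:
K = ⅒ (K = -1/(2*(0 + 5*(-1))) = -1/(2*(0 - 5)) = -½/(-5) = -½*(-⅕) = ⅒ ≈ 0.10000)
o = 1287 (o = 117*11 = 1287)
K*o = (⅒)*1287 = 1287/10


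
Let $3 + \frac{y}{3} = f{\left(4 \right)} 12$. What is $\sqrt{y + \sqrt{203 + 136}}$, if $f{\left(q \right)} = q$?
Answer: $\sqrt{135 + \sqrt{339}} \approx 12.386$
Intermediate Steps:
$y = 135$ ($y = -9 + 3 \cdot 4 \cdot 12 = -9 + 3 \cdot 48 = -9 + 144 = 135$)
$\sqrt{y + \sqrt{203 + 136}} = \sqrt{135 + \sqrt{203 + 136}} = \sqrt{135 + \sqrt{339}}$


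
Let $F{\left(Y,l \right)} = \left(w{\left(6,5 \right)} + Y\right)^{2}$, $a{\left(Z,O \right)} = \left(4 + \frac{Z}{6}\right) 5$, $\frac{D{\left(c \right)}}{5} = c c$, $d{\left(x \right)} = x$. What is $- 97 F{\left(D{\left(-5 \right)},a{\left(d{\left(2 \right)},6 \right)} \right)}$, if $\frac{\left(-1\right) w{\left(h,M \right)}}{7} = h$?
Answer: $-668233$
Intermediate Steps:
$w{\left(h,M \right)} = - 7 h$
$D{\left(c \right)} = 5 c^{2}$ ($D{\left(c \right)} = 5 c c = 5 c^{2}$)
$a{\left(Z,O \right)} = 20 + \frac{5 Z}{6}$ ($a{\left(Z,O \right)} = \left(4 + Z \frac{1}{6}\right) 5 = \left(4 + \frac{Z}{6}\right) 5 = 20 + \frac{5 Z}{6}$)
$F{\left(Y,l \right)} = \left(-42 + Y\right)^{2}$ ($F{\left(Y,l \right)} = \left(\left(-7\right) 6 + Y\right)^{2} = \left(-42 + Y\right)^{2}$)
$- 97 F{\left(D{\left(-5 \right)},a{\left(d{\left(2 \right)},6 \right)} \right)} = - 97 \left(-42 + 5 \left(-5\right)^{2}\right)^{2} = - 97 \left(-42 + 5 \cdot 25\right)^{2} = - 97 \left(-42 + 125\right)^{2} = - 97 \cdot 83^{2} = \left(-97\right) 6889 = -668233$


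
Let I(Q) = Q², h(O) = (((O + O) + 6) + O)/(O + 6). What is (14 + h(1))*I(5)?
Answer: 2675/7 ≈ 382.14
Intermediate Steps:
h(O) = (6 + 3*O)/(6 + O) (h(O) = ((2*O + 6) + O)/(6 + O) = ((6 + 2*O) + O)/(6 + O) = (6 + 3*O)/(6 + O))
(14 + h(1))*I(5) = (14 + 3*(2 + 1)/(6 + 1))*5² = (14 + 3*3/7)*25 = (14 + 3*(⅐)*3)*25 = (14 + 9/7)*25 = (107/7)*25 = 2675/7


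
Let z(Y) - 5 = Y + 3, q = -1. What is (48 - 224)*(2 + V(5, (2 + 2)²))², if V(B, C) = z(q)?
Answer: -14256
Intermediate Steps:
z(Y) = 8 + Y (z(Y) = 5 + (Y + 3) = 5 + (3 + Y) = 8 + Y)
V(B, C) = 7 (V(B, C) = 8 - 1 = 7)
(48 - 224)*(2 + V(5, (2 + 2)²))² = (48 - 224)*(2 + 7)² = -176*9² = -176*81 = -14256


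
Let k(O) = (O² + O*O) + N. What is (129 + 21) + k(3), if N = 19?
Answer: 187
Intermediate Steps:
k(O) = 19 + 2*O² (k(O) = (O² + O*O) + 19 = (O² + O²) + 19 = 2*O² + 19 = 19 + 2*O²)
(129 + 21) + k(3) = (129 + 21) + (19 + 2*3²) = 150 + (19 + 2*9) = 150 + (19 + 18) = 150 + 37 = 187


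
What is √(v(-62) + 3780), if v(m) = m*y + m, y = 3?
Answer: 2*√883 ≈ 59.431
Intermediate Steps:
v(m) = 4*m (v(m) = m*3 + m = 3*m + m = 4*m)
√(v(-62) + 3780) = √(4*(-62) + 3780) = √(-248 + 3780) = √3532 = 2*√883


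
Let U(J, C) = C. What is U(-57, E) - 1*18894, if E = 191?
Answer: -18703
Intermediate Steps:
U(-57, E) - 1*18894 = 191 - 1*18894 = 191 - 18894 = -18703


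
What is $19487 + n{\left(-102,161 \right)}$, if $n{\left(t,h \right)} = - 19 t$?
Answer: $21425$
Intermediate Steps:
$19487 + n{\left(-102,161 \right)} = 19487 - -1938 = 19487 + 1938 = 21425$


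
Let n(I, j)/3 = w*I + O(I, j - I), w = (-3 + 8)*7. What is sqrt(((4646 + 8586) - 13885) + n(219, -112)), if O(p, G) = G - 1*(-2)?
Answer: sqrt(21355) ≈ 146.13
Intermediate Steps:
O(p, G) = 2 + G (O(p, G) = G + 2 = 2 + G)
w = 35 (w = 5*7 = 35)
n(I, j) = 6 + 3*j + 102*I (n(I, j) = 3*(35*I + (2 + (j - I))) = 3*(35*I + (2 + j - I)) = 3*(2 + j + 34*I) = 6 + 3*j + 102*I)
sqrt(((4646 + 8586) - 13885) + n(219, -112)) = sqrt(((4646 + 8586) - 13885) + (6 + 3*(-112) + 102*219)) = sqrt((13232 - 13885) + (6 - 336 + 22338)) = sqrt(-653 + 22008) = sqrt(21355)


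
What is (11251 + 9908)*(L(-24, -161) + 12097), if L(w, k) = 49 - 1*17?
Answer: 256637511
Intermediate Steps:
L(w, k) = 32 (L(w, k) = 49 - 17 = 32)
(11251 + 9908)*(L(-24, -161) + 12097) = (11251 + 9908)*(32 + 12097) = 21159*12129 = 256637511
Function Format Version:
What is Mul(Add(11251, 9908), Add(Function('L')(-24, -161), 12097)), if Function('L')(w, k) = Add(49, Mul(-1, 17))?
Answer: 256637511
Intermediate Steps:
Function('L')(w, k) = 32 (Function('L')(w, k) = Add(49, -17) = 32)
Mul(Add(11251, 9908), Add(Function('L')(-24, -161), 12097)) = Mul(Add(11251, 9908), Add(32, 12097)) = Mul(21159, 12129) = 256637511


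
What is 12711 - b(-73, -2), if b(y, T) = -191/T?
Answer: 25231/2 ≈ 12616.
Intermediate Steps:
12711 - b(-73, -2) = 12711 - (-191)/(-2) = 12711 - (-191)*(-1)/2 = 12711 - 1*191/2 = 12711 - 191/2 = 25231/2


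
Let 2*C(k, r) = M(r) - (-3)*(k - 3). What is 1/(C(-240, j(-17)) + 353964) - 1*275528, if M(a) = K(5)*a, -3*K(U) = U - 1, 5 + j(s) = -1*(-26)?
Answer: -194845411286/707171 ≈ -2.7553e+5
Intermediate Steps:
j(s) = 21 (j(s) = -5 - 1*(-26) = -5 + 26 = 21)
K(U) = 1/3 - U/3 (K(U) = -(U - 1)/3 = -(-1 + U)/3 = 1/3 - U/3)
M(a) = -4*a/3 (M(a) = (1/3 - 1/3*5)*a = (1/3 - 5/3)*a = -4*a/3)
C(k, r) = -9/2 - 2*r/3 + 3*k/2 (C(k, r) = (-4*r/3 - (-3)*(k - 3))/2 = (-4*r/3 - (-3)*(-3 + k))/2 = (-4*r/3 - (9 - 3*k))/2 = (-4*r/3 + (-9 + 3*k))/2 = (-9 + 3*k - 4*r/3)/2 = -9/2 - 2*r/3 + 3*k/2)
1/(C(-240, j(-17)) + 353964) - 1*275528 = 1/((-9/2 - 2/3*21 + (3/2)*(-240)) + 353964) - 1*275528 = 1/((-9/2 - 14 - 360) + 353964) - 275528 = 1/(-757/2 + 353964) - 275528 = 1/(707171/2) - 275528 = 2/707171 - 275528 = -194845411286/707171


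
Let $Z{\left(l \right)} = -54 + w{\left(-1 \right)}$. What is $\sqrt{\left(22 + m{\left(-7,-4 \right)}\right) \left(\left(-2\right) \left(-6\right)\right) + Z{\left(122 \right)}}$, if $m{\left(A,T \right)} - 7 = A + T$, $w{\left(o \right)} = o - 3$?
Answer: $\sqrt{158} \approx 12.57$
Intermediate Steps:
$w{\left(o \right)} = -3 + o$ ($w{\left(o \right)} = o - 3 = -3 + o$)
$m{\left(A,T \right)} = 7 + A + T$ ($m{\left(A,T \right)} = 7 + \left(A + T\right) = 7 + A + T$)
$Z{\left(l \right)} = -58$ ($Z{\left(l \right)} = -54 - 4 = -58$)
$\sqrt{\left(22 + m{\left(-7,-4 \right)}\right) \left(\left(-2\right) \left(-6\right)\right) + Z{\left(122 \right)}} = \sqrt{\left(22 - 4\right) \left(\left(-2\right) \left(-6\right)\right) - 58} = \sqrt{\left(22 - 4\right) 12 - 58} = \sqrt{18 \cdot 12 - 58} = \sqrt{216 - 58} = \sqrt{158}$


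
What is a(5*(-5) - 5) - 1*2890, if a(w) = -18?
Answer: -2908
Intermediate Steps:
a(5*(-5) - 5) - 1*2890 = -18 - 1*2890 = -18 - 2890 = -2908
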